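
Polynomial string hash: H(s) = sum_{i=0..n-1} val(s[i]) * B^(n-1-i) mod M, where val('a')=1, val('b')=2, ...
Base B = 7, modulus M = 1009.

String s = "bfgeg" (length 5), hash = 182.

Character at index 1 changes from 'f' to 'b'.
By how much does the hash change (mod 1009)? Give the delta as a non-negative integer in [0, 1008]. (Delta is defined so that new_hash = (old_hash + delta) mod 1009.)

Answer: 646

Derivation:
Delta formula: (val(new) - val(old)) * B^(n-1-k) mod M
  val('b') - val('f') = 2 - 6 = -4
  B^(n-1-k) = 7^3 mod 1009 = 343
  Delta = -4 * 343 mod 1009 = 646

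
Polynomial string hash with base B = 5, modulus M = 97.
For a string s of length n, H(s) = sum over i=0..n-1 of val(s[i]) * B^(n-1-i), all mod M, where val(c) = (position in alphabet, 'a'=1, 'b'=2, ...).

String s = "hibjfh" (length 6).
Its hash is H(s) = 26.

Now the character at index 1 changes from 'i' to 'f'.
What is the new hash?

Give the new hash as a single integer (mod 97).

Answer: 91

Derivation:
val('i') = 9, val('f') = 6
Position k = 1, exponent = n-1-k = 4
B^4 mod M = 5^4 mod 97 = 43
Delta = (6 - 9) * 43 mod 97 = 65
New hash = (26 + 65) mod 97 = 91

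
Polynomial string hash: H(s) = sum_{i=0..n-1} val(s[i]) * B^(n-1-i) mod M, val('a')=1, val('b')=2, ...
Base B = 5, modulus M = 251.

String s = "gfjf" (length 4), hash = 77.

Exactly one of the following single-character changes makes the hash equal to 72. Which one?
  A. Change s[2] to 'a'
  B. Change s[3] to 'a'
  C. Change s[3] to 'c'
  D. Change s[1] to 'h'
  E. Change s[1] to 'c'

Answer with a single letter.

Option A: s[2]='j'->'a', delta=(1-10)*5^1 mod 251 = 206, hash=77+206 mod 251 = 32
Option B: s[3]='f'->'a', delta=(1-6)*5^0 mod 251 = 246, hash=77+246 mod 251 = 72 <-- target
Option C: s[3]='f'->'c', delta=(3-6)*5^0 mod 251 = 248, hash=77+248 mod 251 = 74
Option D: s[1]='f'->'h', delta=(8-6)*5^2 mod 251 = 50, hash=77+50 mod 251 = 127
Option E: s[1]='f'->'c', delta=(3-6)*5^2 mod 251 = 176, hash=77+176 mod 251 = 2

Answer: B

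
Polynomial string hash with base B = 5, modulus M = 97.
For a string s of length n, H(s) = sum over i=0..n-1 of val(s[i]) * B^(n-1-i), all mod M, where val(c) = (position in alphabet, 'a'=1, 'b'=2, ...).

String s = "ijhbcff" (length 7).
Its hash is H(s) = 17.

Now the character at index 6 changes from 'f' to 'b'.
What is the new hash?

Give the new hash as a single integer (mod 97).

val('f') = 6, val('b') = 2
Position k = 6, exponent = n-1-k = 0
B^0 mod M = 5^0 mod 97 = 1
Delta = (2 - 6) * 1 mod 97 = 93
New hash = (17 + 93) mod 97 = 13

Answer: 13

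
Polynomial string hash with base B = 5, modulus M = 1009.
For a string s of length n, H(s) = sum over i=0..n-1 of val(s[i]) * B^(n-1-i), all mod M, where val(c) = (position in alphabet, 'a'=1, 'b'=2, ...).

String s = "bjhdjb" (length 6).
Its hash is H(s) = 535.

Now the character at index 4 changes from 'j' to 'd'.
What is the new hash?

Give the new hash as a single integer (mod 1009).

Answer: 505

Derivation:
val('j') = 10, val('d') = 4
Position k = 4, exponent = n-1-k = 1
B^1 mod M = 5^1 mod 1009 = 5
Delta = (4 - 10) * 5 mod 1009 = 979
New hash = (535 + 979) mod 1009 = 505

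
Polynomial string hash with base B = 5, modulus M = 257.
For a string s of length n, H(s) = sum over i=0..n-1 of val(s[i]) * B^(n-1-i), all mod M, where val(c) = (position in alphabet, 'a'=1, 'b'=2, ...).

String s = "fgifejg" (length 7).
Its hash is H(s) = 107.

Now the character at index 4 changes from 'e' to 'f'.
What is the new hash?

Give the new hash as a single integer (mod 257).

Answer: 132

Derivation:
val('e') = 5, val('f') = 6
Position k = 4, exponent = n-1-k = 2
B^2 mod M = 5^2 mod 257 = 25
Delta = (6 - 5) * 25 mod 257 = 25
New hash = (107 + 25) mod 257 = 132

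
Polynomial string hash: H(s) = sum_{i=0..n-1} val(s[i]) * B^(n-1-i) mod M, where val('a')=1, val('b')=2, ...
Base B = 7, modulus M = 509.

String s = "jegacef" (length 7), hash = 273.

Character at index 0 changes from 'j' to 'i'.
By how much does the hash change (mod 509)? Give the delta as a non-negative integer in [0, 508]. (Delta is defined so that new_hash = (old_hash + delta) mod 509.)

Delta formula: (val(new) - val(old)) * B^(n-1-k) mod M
  val('i') - val('j') = 9 - 10 = -1
  B^(n-1-k) = 7^6 mod 509 = 70
  Delta = -1 * 70 mod 509 = 439

Answer: 439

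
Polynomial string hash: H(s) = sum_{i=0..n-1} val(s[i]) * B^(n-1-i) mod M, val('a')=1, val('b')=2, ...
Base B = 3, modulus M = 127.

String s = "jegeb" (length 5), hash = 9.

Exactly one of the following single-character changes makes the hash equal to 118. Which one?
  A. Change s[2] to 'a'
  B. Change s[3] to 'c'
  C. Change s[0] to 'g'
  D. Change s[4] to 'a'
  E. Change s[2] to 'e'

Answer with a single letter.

Answer: E

Derivation:
Option A: s[2]='g'->'a', delta=(1-7)*3^2 mod 127 = 73, hash=9+73 mod 127 = 82
Option B: s[3]='e'->'c', delta=(3-5)*3^1 mod 127 = 121, hash=9+121 mod 127 = 3
Option C: s[0]='j'->'g', delta=(7-10)*3^4 mod 127 = 11, hash=9+11 mod 127 = 20
Option D: s[4]='b'->'a', delta=(1-2)*3^0 mod 127 = 126, hash=9+126 mod 127 = 8
Option E: s[2]='g'->'e', delta=(5-7)*3^2 mod 127 = 109, hash=9+109 mod 127 = 118 <-- target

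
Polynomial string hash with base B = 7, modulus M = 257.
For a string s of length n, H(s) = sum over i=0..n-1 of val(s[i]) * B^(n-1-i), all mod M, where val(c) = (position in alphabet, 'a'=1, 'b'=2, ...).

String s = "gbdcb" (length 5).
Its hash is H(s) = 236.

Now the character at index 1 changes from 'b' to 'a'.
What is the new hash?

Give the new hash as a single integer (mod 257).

val('b') = 2, val('a') = 1
Position k = 1, exponent = n-1-k = 3
B^3 mod M = 7^3 mod 257 = 86
Delta = (1 - 2) * 86 mod 257 = 171
New hash = (236 + 171) mod 257 = 150

Answer: 150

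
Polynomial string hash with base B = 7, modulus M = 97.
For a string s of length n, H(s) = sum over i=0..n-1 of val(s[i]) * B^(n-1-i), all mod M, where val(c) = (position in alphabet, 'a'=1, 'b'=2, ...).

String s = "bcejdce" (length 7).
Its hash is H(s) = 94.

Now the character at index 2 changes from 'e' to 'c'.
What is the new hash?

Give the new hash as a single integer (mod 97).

val('e') = 5, val('c') = 3
Position k = 2, exponent = n-1-k = 4
B^4 mod M = 7^4 mod 97 = 73
Delta = (3 - 5) * 73 mod 97 = 48
New hash = (94 + 48) mod 97 = 45

Answer: 45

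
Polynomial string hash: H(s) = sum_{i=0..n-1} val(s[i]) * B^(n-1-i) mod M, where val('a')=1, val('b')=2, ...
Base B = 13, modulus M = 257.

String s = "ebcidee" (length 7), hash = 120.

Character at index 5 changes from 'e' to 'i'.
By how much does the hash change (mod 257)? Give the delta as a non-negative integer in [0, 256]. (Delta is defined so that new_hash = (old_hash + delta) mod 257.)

Delta formula: (val(new) - val(old)) * B^(n-1-k) mod M
  val('i') - val('e') = 9 - 5 = 4
  B^(n-1-k) = 13^1 mod 257 = 13
  Delta = 4 * 13 mod 257 = 52

Answer: 52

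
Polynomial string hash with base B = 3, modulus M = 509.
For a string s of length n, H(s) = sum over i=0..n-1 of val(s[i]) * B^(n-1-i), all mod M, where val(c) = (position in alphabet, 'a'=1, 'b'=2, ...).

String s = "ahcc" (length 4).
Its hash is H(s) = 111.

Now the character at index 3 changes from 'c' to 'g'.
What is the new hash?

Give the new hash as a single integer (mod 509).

val('c') = 3, val('g') = 7
Position k = 3, exponent = n-1-k = 0
B^0 mod M = 3^0 mod 509 = 1
Delta = (7 - 3) * 1 mod 509 = 4
New hash = (111 + 4) mod 509 = 115

Answer: 115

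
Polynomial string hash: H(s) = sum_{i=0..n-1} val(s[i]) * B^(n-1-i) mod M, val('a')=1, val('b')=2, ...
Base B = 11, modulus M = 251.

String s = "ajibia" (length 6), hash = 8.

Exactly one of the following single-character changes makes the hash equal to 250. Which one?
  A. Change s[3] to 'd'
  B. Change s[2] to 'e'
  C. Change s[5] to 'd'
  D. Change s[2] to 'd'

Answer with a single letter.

Option A: s[3]='b'->'d', delta=(4-2)*11^2 mod 251 = 242, hash=8+242 mod 251 = 250 <-- target
Option B: s[2]='i'->'e', delta=(5-9)*11^3 mod 251 = 198, hash=8+198 mod 251 = 206
Option C: s[5]='a'->'d', delta=(4-1)*11^0 mod 251 = 3, hash=8+3 mod 251 = 11
Option D: s[2]='i'->'d', delta=(4-9)*11^3 mod 251 = 122, hash=8+122 mod 251 = 130

Answer: A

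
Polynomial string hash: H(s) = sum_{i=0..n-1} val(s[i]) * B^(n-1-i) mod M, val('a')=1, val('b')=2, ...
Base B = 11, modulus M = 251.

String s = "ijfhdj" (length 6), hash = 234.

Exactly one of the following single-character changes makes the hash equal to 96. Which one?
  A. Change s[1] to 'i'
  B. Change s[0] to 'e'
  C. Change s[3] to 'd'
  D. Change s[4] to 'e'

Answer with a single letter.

Answer: B

Derivation:
Option A: s[1]='j'->'i', delta=(9-10)*11^4 mod 251 = 168, hash=234+168 mod 251 = 151
Option B: s[0]='i'->'e', delta=(5-9)*11^5 mod 251 = 113, hash=234+113 mod 251 = 96 <-- target
Option C: s[3]='h'->'d', delta=(4-8)*11^2 mod 251 = 18, hash=234+18 mod 251 = 1
Option D: s[4]='d'->'e', delta=(5-4)*11^1 mod 251 = 11, hash=234+11 mod 251 = 245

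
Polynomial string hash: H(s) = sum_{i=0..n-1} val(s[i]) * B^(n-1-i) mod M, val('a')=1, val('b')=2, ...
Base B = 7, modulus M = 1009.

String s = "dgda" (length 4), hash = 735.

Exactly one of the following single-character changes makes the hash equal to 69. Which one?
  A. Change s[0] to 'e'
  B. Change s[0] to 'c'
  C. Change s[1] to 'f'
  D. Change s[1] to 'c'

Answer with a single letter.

Option A: s[0]='d'->'e', delta=(5-4)*7^3 mod 1009 = 343, hash=735+343 mod 1009 = 69 <-- target
Option B: s[0]='d'->'c', delta=(3-4)*7^3 mod 1009 = 666, hash=735+666 mod 1009 = 392
Option C: s[1]='g'->'f', delta=(6-7)*7^2 mod 1009 = 960, hash=735+960 mod 1009 = 686
Option D: s[1]='g'->'c', delta=(3-7)*7^2 mod 1009 = 813, hash=735+813 mod 1009 = 539

Answer: A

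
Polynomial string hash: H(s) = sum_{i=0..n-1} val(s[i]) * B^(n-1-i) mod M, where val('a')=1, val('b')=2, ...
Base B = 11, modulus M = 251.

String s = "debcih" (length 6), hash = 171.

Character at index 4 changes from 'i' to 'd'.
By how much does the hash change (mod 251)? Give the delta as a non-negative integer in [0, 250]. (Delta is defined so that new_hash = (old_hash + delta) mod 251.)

Answer: 196

Derivation:
Delta formula: (val(new) - val(old)) * B^(n-1-k) mod M
  val('d') - val('i') = 4 - 9 = -5
  B^(n-1-k) = 11^1 mod 251 = 11
  Delta = -5 * 11 mod 251 = 196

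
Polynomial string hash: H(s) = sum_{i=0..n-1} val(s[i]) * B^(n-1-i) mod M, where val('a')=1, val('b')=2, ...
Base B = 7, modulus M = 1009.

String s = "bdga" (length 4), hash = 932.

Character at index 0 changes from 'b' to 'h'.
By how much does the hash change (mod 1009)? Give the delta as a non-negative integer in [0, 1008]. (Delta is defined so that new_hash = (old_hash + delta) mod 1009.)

Delta formula: (val(new) - val(old)) * B^(n-1-k) mod M
  val('h') - val('b') = 8 - 2 = 6
  B^(n-1-k) = 7^3 mod 1009 = 343
  Delta = 6 * 343 mod 1009 = 40

Answer: 40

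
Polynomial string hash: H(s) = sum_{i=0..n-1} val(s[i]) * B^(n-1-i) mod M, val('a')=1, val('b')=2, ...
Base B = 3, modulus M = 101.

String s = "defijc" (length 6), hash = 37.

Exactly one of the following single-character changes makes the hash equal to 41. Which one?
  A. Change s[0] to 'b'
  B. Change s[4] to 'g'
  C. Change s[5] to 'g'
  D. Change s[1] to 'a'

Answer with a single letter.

Answer: C

Derivation:
Option A: s[0]='d'->'b', delta=(2-4)*3^5 mod 101 = 19, hash=37+19 mod 101 = 56
Option B: s[4]='j'->'g', delta=(7-10)*3^1 mod 101 = 92, hash=37+92 mod 101 = 28
Option C: s[5]='c'->'g', delta=(7-3)*3^0 mod 101 = 4, hash=37+4 mod 101 = 41 <-- target
Option D: s[1]='e'->'a', delta=(1-5)*3^4 mod 101 = 80, hash=37+80 mod 101 = 16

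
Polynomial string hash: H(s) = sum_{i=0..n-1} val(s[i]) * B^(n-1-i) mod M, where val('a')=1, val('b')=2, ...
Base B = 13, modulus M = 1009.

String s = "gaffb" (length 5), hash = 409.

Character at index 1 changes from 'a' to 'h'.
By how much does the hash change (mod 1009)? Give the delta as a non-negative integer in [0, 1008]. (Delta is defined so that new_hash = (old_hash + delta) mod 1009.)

Answer: 244

Derivation:
Delta formula: (val(new) - val(old)) * B^(n-1-k) mod M
  val('h') - val('a') = 8 - 1 = 7
  B^(n-1-k) = 13^3 mod 1009 = 179
  Delta = 7 * 179 mod 1009 = 244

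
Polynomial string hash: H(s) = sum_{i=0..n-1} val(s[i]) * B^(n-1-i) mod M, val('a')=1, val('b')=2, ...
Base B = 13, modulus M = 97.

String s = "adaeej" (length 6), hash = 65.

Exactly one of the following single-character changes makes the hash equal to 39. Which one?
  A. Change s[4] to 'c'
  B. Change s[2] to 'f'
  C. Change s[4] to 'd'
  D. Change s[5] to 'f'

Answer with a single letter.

Answer: A

Derivation:
Option A: s[4]='e'->'c', delta=(3-5)*13^1 mod 97 = 71, hash=65+71 mod 97 = 39 <-- target
Option B: s[2]='a'->'f', delta=(6-1)*13^3 mod 97 = 24, hash=65+24 mod 97 = 89
Option C: s[4]='e'->'d', delta=(4-5)*13^1 mod 97 = 84, hash=65+84 mod 97 = 52
Option D: s[5]='j'->'f', delta=(6-10)*13^0 mod 97 = 93, hash=65+93 mod 97 = 61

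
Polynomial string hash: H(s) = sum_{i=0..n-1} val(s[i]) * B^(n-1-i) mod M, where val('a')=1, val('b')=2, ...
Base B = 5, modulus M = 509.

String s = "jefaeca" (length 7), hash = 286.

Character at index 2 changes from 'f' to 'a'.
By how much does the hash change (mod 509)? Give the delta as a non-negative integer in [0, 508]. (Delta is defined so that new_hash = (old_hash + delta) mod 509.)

Delta formula: (val(new) - val(old)) * B^(n-1-k) mod M
  val('a') - val('f') = 1 - 6 = -5
  B^(n-1-k) = 5^4 mod 509 = 116
  Delta = -5 * 116 mod 509 = 438

Answer: 438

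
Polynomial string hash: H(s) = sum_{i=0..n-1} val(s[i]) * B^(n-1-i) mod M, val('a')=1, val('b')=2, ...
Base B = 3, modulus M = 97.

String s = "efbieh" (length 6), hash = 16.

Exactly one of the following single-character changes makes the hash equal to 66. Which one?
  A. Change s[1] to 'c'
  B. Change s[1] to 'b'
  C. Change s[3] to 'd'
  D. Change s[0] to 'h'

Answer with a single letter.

Option A: s[1]='f'->'c', delta=(3-6)*3^4 mod 97 = 48, hash=16+48 mod 97 = 64
Option B: s[1]='f'->'b', delta=(2-6)*3^4 mod 97 = 64, hash=16+64 mod 97 = 80
Option C: s[3]='i'->'d', delta=(4-9)*3^2 mod 97 = 52, hash=16+52 mod 97 = 68
Option D: s[0]='e'->'h', delta=(8-5)*3^5 mod 97 = 50, hash=16+50 mod 97 = 66 <-- target

Answer: D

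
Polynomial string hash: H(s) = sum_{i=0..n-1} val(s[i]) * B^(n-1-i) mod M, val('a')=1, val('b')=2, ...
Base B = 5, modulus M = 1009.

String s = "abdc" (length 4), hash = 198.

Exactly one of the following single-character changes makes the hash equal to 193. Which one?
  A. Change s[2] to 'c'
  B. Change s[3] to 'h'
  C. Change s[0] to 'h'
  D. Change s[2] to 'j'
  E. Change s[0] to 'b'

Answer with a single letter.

Option A: s[2]='d'->'c', delta=(3-4)*5^1 mod 1009 = 1004, hash=198+1004 mod 1009 = 193 <-- target
Option B: s[3]='c'->'h', delta=(8-3)*5^0 mod 1009 = 5, hash=198+5 mod 1009 = 203
Option C: s[0]='a'->'h', delta=(8-1)*5^3 mod 1009 = 875, hash=198+875 mod 1009 = 64
Option D: s[2]='d'->'j', delta=(10-4)*5^1 mod 1009 = 30, hash=198+30 mod 1009 = 228
Option E: s[0]='a'->'b', delta=(2-1)*5^3 mod 1009 = 125, hash=198+125 mod 1009 = 323

Answer: A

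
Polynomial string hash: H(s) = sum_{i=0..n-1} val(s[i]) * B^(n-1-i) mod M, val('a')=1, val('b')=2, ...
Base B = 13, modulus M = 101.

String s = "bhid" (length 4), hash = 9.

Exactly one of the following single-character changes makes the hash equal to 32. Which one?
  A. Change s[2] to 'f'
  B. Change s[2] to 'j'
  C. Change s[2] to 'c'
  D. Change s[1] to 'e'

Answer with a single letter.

Option A: s[2]='i'->'f', delta=(6-9)*13^1 mod 101 = 62, hash=9+62 mod 101 = 71
Option B: s[2]='i'->'j', delta=(10-9)*13^1 mod 101 = 13, hash=9+13 mod 101 = 22
Option C: s[2]='i'->'c', delta=(3-9)*13^1 mod 101 = 23, hash=9+23 mod 101 = 32 <-- target
Option D: s[1]='h'->'e', delta=(5-8)*13^2 mod 101 = 99, hash=9+99 mod 101 = 7

Answer: C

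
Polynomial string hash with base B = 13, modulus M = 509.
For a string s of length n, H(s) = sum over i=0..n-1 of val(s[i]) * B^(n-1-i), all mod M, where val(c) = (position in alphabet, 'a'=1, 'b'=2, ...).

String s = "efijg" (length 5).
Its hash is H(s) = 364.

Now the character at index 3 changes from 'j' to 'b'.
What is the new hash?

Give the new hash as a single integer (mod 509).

Answer: 260

Derivation:
val('j') = 10, val('b') = 2
Position k = 3, exponent = n-1-k = 1
B^1 mod M = 13^1 mod 509 = 13
Delta = (2 - 10) * 13 mod 509 = 405
New hash = (364 + 405) mod 509 = 260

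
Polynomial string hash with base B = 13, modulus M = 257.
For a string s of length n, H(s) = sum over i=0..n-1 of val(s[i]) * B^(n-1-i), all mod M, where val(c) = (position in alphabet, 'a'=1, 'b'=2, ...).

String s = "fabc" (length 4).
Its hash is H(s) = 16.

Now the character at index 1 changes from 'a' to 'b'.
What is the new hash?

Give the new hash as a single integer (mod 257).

val('a') = 1, val('b') = 2
Position k = 1, exponent = n-1-k = 2
B^2 mod M = 13^2 mod 257 = 169
Delta = (2 - 1) * 169 mod 257 = 169
New hash = (16 + 169) mod 257 = 185

Answer: 185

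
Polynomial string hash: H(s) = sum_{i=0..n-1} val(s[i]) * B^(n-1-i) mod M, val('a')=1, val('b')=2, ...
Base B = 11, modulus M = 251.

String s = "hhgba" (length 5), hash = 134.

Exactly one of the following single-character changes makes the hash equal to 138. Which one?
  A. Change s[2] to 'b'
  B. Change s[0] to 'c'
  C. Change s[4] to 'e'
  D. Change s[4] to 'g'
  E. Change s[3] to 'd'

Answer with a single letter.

Answer: C

Derivation:
Option A: s[2]='g'->'b', delta=(2-7)*11^2 mod 251 = 148, hash=134+148 mod 251 = 31
Option B: s[0]='h'->'c', delta=(3-8)*11^4 mod 251 = 87, hash=134+87 mod 251 = 221
Option C: s[4]='a'->'e', delta=(5-1)*11^0 mod 251 = 4, hash=134+4 mod 251 = 138 <-- target
Option D: s[4]='a'->'g', delta=(7-1)*11^0 mod 251 = 6, hash=134+6 mod 251 = 140
Option E: s[3]='b'->'d', delta=(4-2)*11^1 mod 251 = 22, hash=134+22 mod 251 = 156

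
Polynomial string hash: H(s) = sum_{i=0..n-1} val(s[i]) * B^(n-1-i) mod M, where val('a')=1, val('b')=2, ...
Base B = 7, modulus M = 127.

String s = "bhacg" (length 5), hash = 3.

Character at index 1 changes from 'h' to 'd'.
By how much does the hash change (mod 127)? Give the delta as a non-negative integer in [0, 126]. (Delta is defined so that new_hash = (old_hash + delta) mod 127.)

Answer: 25

Derivation:
Delta formula: (val(new) - val(old)) * B^(n-1-k) mod M
  val('d') - val('h') = 4 - 8 = -4
  B^(n-1-k) = 7^3 mod 127 = 89
  Delta = -4 * 89 mod 127 = 25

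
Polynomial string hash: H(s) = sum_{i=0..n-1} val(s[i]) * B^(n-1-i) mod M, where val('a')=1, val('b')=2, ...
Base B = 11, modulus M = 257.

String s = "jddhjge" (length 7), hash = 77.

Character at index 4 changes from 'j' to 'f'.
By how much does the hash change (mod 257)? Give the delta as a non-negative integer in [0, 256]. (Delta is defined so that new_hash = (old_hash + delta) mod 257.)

Answer: 30

Derivation:
Delta formula: (val(new) - val(old)) * B^(n-1-k) mod M
  val('f') - val('j') = 6 - 10 = -4
  B^(n-1-k) = 11^2 mod 257 = 121
  Delta = -4 * 121 mod 257 = 30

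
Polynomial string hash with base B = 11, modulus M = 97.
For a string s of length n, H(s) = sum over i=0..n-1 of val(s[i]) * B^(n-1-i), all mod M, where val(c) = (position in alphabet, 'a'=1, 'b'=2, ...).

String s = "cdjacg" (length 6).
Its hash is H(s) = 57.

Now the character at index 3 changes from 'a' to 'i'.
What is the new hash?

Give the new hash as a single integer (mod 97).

val('a') = 1, val('i') = 9
Position k = 3, exponent = n-1-k = 2
B^2 mod M = 11^2 mod 97 = 24
Delta = (9 - 1) * 24 mod 97 = 95
New hash = (57 + 95) mod 97 = 55

Answer: 55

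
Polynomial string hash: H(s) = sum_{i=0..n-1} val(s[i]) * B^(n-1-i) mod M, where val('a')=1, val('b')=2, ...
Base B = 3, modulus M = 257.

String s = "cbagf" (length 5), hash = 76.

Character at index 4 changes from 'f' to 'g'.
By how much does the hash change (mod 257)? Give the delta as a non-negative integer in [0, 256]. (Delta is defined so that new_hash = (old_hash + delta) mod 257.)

Answer: 1

Derivation:
Delta formula: (val(new) - val(old)) * B^(n-1-k) mod M
  val('g') - val('f') = 7 - 6 = 1
  B^(n-1-k) = 3^0 mod 257 = 1
  Delta = 1 * 1 mod 257 = 1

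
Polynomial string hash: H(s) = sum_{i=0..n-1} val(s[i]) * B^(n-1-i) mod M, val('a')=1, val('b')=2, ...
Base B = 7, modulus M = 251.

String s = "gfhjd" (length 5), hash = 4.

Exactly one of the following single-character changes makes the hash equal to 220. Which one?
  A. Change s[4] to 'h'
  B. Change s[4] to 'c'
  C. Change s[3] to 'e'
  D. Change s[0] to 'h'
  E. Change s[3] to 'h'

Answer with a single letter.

Option A: s[4]='d'->'h', delta=(8-4)*7^0 mod 251 = 4, hash=4+4 mod 251 = 8
Option B: s[4]='d'->'c', delta=(3-4)*7^0 mod 251 = 250, hash=4+250 mod 251 = 3
Option C: s[3]='j'->'e', delta=(5-10)*7^1 mod 251 = 216, hash=4+216 mod 251 = 220 <-- target
Option D: s[0]='g'->'h', delta=(8-7)*7^4 mod 251 = 142, hash=4+142 mod 251 = 146
Option E: s[3]='j'->'h', delta=(8-10)*7^1 mod 251 = 237, hash=4+237 mod 251 = 241

Answer: C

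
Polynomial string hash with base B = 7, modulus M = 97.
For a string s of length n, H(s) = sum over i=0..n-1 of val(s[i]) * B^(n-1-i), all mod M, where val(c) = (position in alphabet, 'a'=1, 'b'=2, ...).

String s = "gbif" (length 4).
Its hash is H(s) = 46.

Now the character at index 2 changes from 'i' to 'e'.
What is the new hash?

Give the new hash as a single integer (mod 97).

val('i') = 9, val('e') = 5
Position k = 2, exponent = n-1-k = 1
B^1 mod M = 7^1 mod 97 = 7
Delta = (5 - 9) * 7 mod 97 = 69
New hash = (46 + 69) mod 97 = 18

Answer: 18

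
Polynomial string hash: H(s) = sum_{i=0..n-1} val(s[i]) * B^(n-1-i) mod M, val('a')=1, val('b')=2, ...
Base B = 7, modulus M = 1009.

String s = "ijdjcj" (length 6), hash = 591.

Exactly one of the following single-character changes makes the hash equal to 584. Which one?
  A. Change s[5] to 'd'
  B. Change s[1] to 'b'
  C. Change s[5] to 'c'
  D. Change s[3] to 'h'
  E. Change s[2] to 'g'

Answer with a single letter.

Option A: s[5]='j'->'d', delta=(4-10)*7^0 mod 1009 = 1003, hash=591+1003 mod 1009 = 585
Option B: s[1]='j'->'b', delta=(2-10)*7^4 mod 1009 = 972, hash=591+972 mod 1009 = 554
Option C: s[5]='j'->'c', delta=(3-10)*7^0 mod 1009 = 1002, hash=591+1002 mod 1009 = 584 <-- target
Option D: s[3]='j'->'h', delta=(8-10)*7^2 mod 1009 = 911, hash=591+911 mod 1009 = 493
Option E: s[2]='d'->'g', delta=(7-4)*7^3 mod 1009 = 20, hash=591+20 mod 1009 = 611

Answer: C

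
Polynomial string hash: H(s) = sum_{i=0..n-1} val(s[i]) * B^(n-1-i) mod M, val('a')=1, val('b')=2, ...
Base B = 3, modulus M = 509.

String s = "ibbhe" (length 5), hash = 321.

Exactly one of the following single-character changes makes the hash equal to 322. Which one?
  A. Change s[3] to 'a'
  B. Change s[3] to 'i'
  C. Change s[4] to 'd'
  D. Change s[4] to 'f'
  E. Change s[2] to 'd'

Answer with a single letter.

Option A: s[3]='h'->'a', delta=(1-8)*3^1 mod 509 = 488, hash=321+488 mod 509 = 300
Option B: s[3]='h'->'i', delta=(9-8)*3^1 mod 509 = 3, hash=321+3 mod 509 = 324
Option C: s[4]='e'->'d', delta=(4-5)*3^0 mod 509 = 508, hash=321+508 mod 509 = 320
Option D: s[4]='e'->'f', delta=(6-5)*3^0 mod 509 = 1, hash=321+1 mod 509 = 322 <-- target
Option E: s[2]='b'->'d', delta=(4-2)*3^2 mod 509 = 18, hash=321+18 mod 509 = 339

Answer: D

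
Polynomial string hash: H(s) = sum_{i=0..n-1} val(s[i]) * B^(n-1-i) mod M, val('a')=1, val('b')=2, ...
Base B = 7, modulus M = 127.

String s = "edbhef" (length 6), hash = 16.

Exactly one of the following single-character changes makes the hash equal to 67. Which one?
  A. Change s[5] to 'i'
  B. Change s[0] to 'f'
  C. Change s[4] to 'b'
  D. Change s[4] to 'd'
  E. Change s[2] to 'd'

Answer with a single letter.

Option A: s[5]='f'->'i', delta=(9-6)*7^0 mod 127 = 3, hash=16+3 mod 127 = 19
Option B: s[0]='e'->'f', delta=(6-5)*7^5 mod 127 = 43, hash=16+43 mod 127 = 59
Option C: s[4]='e'->'b', delta=(2-5)*7^1 mod 127 = 106, hash=16+106 mod 127 = 122
Option D: s[4]='e'->'d', delta=(4-5)*7^1 mod 127 = 120, hash=16+120 mod 127 = 9
Option E: s[2]='b'->'d', delta=(4-2)*7^3 mod 127 = 51, hash=16+51 mod 127 = 67 <-- target

Answer: E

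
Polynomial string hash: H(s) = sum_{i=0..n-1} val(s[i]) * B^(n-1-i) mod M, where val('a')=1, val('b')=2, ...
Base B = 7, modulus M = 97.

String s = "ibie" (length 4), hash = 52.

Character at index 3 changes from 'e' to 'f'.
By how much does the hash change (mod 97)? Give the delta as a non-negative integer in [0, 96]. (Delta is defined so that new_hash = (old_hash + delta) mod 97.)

Delta formula: (val(new) - val(old)) * B^(n-1-k) mod M
  val('f') - val('e') = 6 - 5 = 1
  B^(n-1-k) = 7^0 mod 97 = 1
  Delta = 1 * 1 mod 97 = 1

Answer: 1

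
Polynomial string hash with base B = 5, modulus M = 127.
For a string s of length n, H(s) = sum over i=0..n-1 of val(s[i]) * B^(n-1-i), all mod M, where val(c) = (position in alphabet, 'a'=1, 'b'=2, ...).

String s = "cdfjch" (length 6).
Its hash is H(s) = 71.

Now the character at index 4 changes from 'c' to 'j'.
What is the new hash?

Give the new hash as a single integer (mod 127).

val('c') = 3, val('j') = 10
Position k = 4, exponent = n-1-k = 1
B^1 mod M = 5^1 mod 127 = 5
Delta = (10 - 3) * 5 mod 127 = 35
New hash = (71 + 35) mod 127 = 106

Answer: 106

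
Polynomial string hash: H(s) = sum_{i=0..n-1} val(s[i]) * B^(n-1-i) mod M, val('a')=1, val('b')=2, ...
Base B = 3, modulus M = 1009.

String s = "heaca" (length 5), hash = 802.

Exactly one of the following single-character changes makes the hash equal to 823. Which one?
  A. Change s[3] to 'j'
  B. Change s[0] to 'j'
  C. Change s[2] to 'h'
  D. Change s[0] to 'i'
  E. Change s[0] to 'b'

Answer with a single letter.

Option A: s[3]='c'->'j', delta=(10-3)*3^1 mod 1009 = 21, hash=802+21 mod 1009 = 823 <-- target
Option B: s[0]='h'->'j', delta=(10-8)*3^4 mod 1009 = 162, hash=802+162 mod 1009 = 964
Option C: s[2]='a'->'h', delta=(8-1)*3^2 mod 1009 = 63, hash=802+63 mod 1009 = 865
Option D: s[0]='h'->'i', delta=(9-8)*3^4 mod 1009 = 81, hash=802+81 mod 1009 = 883
Option E: s[0]='h'->'b', delta=(2-8)*3^4 mod 1009 = 523, hash=802+523 mod 1009 = 316

Answer: A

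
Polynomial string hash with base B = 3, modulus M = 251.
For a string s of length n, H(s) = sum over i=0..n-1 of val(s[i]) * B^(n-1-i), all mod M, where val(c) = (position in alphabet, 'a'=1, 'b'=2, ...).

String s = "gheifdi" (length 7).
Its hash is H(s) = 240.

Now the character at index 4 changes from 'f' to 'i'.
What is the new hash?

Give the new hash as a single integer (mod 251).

Answer: 16

Derivation:
val('f') = 6, val('i') = 9
Position k = 4, exponent = n-1-k = 2
B^2 mod M = 3^2 mod 251 = 9
Delta = (9 - 6) * 9 mod 251 = 27
New hash = (240 + 27) mod 251 = 16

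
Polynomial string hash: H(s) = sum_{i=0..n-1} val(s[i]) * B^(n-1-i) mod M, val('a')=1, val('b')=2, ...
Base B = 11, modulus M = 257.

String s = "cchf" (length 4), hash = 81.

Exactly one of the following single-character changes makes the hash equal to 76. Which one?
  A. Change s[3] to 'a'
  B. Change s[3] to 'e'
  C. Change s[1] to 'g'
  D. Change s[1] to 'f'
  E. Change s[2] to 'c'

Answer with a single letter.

Answer: A

Derivation:
Option A: s[3]='f'->'a', delta=(1-6)*11^0 mod 257 = 252, hash=81+252 mod 257 = 76 <-- target
Option B: s[3]='f'->'e', delta=(5-6)*11^0 mod 257 = 256, hash=81+256 mod 257 = 80
Option C: s[1]='c'->'g', delta=(7-3)*11^2 mod 257 = 227, hash=81+227 mod 257 = 51
Option D: s[1]='c'->'f', delta=(6-3)*11^2 mod 257 = 106, hash=81+106 mod 257 = 187
Option E: s[2]='h'->'c', delta=(3-8)*11^1 mod 257 = 202, hash=81+202 mod 257 = 26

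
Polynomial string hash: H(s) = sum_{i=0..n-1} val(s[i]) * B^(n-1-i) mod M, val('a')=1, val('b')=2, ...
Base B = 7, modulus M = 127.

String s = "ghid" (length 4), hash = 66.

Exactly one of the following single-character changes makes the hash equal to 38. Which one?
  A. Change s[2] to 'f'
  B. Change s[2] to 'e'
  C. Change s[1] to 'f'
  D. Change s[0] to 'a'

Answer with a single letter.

Option A: s[2]='i'->'f', delta=(6-9)*7^1 mod 127 = 106, hash=66+106 mod 127 = 45
Option B: s[2]='i'->'e', delta=(5-9)*7^1 mod 127 = 99, hash=66+99 mod 127 = 38 <-- target
Option C: s[1]='h'->'f', delta=(6-8)*7^2 mod 127 = 29, hash=66+29 mod 127 = 95
Option D: s[0]='g'->'a', delta=(1-7)*7^3 mod 127 = 101, hash=66+101 mod 127 = 40

Answer: B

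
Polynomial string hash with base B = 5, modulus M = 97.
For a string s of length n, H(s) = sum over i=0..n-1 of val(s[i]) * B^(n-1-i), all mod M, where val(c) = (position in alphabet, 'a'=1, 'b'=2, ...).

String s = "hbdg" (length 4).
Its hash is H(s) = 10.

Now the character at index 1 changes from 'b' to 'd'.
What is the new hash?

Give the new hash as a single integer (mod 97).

val('b') = 2, val('d') = 4
Position k = 1, exponent = n-1-k = 2
B^2 mod M = 5^2 mod 97 = 25
Delta = (4 - 2) * 25 mod 97 = 50
New hash = (10 + 50) mod 97 = 60

Answer: 60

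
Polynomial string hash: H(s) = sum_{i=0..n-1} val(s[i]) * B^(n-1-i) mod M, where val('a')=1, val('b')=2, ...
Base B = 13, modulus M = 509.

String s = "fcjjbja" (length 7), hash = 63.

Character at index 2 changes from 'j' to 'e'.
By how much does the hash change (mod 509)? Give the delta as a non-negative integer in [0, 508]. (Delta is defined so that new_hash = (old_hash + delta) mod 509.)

Delta formula: (val(new) - val(old)) * B^(n-1-k) mod M
  val('e') - val('j') = 5 - 10 = -5
  B^(n-1-k) = 13^4 mod 509 = 57
  Delta = -5 * 57 mod 509 = 224

Answer: 224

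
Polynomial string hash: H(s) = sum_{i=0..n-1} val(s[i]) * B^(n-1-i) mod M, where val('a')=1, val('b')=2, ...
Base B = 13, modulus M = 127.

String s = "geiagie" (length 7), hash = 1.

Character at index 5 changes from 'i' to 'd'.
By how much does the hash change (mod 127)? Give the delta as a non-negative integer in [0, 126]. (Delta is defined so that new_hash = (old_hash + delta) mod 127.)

Delta formula: (val(new) - val(old)) * B^(n-1-k) mod M
  val('d') - val('i') = 4 - 9 = -5
  B^(n-1-k) = 13^1 mod 127 = 13
  Delta = -5 * 13 mod 127 = 62

Answer: 62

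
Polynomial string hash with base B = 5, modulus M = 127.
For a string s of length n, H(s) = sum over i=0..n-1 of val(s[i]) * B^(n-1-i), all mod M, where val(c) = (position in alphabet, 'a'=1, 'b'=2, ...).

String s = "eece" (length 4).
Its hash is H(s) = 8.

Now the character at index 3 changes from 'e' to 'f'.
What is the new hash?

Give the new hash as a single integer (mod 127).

val('e') = 5, val('f') = 6
Position k = 3, exponent = n-1-k = 0
B^0 mod M = 5^0 mod 127 = 1
Delta = (6 - 5) * 1 mod 127 = 1
New hash = (8 + 1) mod 127 = 9

Answer: 9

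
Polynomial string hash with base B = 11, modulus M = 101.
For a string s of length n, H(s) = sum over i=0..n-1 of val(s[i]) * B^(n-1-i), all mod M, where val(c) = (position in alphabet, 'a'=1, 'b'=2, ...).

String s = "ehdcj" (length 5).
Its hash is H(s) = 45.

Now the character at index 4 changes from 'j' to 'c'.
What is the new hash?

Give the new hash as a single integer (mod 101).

val('j') = 10, val('c') = 3
Position k = 4, exponent = n-1-k = 0
B^0 mod M = 11^0 mod 101 = 1
Delta = (3 - 10) * 1 mod 101 = 94
New hash = (45 + 94) mod 101 = 38

Answer: 38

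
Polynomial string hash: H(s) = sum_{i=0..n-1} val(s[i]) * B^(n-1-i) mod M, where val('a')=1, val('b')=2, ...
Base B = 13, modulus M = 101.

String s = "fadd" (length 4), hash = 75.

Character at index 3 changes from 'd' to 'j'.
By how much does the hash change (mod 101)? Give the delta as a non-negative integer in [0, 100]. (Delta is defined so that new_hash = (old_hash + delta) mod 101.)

Answer: 6

Derivation:
Delta formula: (val(new) - val(old)) * B^(n-1-k) mod M
  val('j') - val('d') = 10 - 4 = 6
  B^(n-1-k) = 13^0 mod 101 = 1
  Delta = 6 * 1 mod 101 = 6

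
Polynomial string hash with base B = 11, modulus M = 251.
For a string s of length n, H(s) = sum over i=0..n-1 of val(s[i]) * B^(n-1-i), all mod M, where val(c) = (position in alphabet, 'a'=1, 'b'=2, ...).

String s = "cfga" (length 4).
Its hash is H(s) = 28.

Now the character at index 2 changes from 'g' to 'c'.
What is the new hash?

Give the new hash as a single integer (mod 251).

Answer: 235

Derivation:
val('g') = 7, val('c') = 3
Position k = 2, exponent = n-1-k = 1
B^1 mod M = 11^1 mod 251 = 11
Delta = (3 - 7) * 11 mod 251 = 207
New hash = (28 + 207) mod 251 = 235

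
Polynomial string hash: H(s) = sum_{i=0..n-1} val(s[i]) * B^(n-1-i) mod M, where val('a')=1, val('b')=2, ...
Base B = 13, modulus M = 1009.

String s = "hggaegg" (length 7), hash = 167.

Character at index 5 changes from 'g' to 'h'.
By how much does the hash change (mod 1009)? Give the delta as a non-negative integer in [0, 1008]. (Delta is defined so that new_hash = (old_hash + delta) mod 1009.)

Delta formula: (val(new) - val(old)) * B^(n-1-k) mod M
  val('h') - val('g') = 8 - 7 = 1
  B^(n-1-k) = 13^1 mod 1009 = 13
  Delta = 1 * 13 mod 1009 = 13

Answer: 13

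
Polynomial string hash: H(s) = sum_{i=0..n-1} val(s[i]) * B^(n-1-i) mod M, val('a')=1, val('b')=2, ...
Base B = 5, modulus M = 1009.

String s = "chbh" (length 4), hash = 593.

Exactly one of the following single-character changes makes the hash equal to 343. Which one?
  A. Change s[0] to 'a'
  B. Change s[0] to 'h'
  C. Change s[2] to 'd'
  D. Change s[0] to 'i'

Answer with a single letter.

Option A: s[0]='c'->'a', delta=(1-3)*5^3 mod 1009 = 759, hash=593+759 mod 1009 = 343 <-- target
Option B: s[0]='c'->'h', delta=(8-3)*5^3 mod 1009 = 625, hash=593+625 mod 1009 = 209
Option C: s[2]='b'->'d', delta=(4-2)*5^1 mod 1009 = 10, hash=593+10 mod 1009 = 603
Option D: s[0]='c'->'i', delta=(9-3)*5^3 mod 1009 = 750, hash=593+750 mod 1009 = 334

Answer: A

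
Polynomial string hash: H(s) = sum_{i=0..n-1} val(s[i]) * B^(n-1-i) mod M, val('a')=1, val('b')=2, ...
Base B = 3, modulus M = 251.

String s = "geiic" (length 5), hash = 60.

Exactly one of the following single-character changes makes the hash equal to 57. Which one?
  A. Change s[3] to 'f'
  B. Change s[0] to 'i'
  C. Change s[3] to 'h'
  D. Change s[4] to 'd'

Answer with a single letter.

Option A: s[3]='i'->'f', delta=(6-9)*3^1 mod 251 = 242, hash=60+242 mod 251 = 51
Option B: s[0]='g'->'i', delta=(9-7)*3^4 mod 251 = 162, hash=60+162 mod 251 = 222
Option C: s[3]='i'->'h', delta=(8-9)*3^1 mod 251 = 248, hash=60+248 mod 251 = 57 <-- target
Option D: s[4]='c'->'d', delta=(4-3)*3^0 mod 251 = 1, hash=60+1 mod 251 = 61

Answer: C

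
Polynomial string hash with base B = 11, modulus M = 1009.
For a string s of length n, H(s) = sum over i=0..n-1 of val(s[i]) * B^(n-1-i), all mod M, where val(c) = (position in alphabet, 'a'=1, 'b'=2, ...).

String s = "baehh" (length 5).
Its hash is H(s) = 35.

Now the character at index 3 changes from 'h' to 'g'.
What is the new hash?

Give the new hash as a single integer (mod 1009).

val('h') = 8, val('g') = 7
Position k = 3, exponent = n-1-k = 1
B^1 mod M = 11^1 mod 1009 = 11
Delta = (7 - 8) * 11 mod 1009 = 998
New hash = (35 + 998) mod 1009 = 24

Answer: 24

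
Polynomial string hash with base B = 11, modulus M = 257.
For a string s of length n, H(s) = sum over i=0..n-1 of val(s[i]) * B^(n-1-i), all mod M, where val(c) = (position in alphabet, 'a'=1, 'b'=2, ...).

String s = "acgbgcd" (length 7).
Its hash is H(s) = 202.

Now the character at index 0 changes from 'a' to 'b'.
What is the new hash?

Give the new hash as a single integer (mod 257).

Answer: 5

Derivation:
val('a') = 1, val('b') = 2
Position k = 0, exponent = n-1-k = 6
B^6 mod M = 11^6 mod 257 = 60
Delta = (2 - 1) * 60 mod 257 = 60
New hash = (202 + 60) mod 257 = 5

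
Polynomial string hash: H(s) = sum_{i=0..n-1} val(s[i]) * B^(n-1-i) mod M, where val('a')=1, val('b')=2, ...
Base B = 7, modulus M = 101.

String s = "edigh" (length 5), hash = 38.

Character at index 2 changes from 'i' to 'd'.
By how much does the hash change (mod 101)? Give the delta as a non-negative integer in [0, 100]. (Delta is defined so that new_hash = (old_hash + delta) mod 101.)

Delta formula: (val(new) - val(old)) * B^(n-1-k) mod M
  val('d') - val('i') = 4 - 9 = -5
  B^(n-1-k) = 7^2 mod 101 = 49
  Delta = -5 * 49 mod 101 = 58

Answer: 58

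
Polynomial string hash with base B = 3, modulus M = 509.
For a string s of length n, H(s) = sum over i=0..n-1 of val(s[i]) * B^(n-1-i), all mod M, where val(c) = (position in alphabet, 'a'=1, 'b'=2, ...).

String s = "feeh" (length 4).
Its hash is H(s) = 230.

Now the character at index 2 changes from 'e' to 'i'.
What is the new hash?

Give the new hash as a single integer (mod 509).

Answer: 242

Derivation:
val('e') = 5, val('i') = 9
Position k = 2, exponent = n-1-k = 1
B^1 mod M = 3^1 mod 509 = 3
Delta = (9 - 5) * 3 mod 509 = 12
New hash = (230 + 12) mod 509 = 242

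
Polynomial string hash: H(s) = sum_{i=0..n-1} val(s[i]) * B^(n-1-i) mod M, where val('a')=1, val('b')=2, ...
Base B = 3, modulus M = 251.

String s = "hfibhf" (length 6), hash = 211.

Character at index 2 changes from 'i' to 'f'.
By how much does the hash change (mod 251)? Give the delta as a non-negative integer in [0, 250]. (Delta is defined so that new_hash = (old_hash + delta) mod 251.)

Delta formula: (val(new) - val(old)) * B^(n-1-k) mod M
  val('f') - val('i') = 6 - 9 = -3
  B^(n-1-k) = 3^3 mod 251 = 27
  Delta = -3 * 27 mod 251 = 170

Answer: 170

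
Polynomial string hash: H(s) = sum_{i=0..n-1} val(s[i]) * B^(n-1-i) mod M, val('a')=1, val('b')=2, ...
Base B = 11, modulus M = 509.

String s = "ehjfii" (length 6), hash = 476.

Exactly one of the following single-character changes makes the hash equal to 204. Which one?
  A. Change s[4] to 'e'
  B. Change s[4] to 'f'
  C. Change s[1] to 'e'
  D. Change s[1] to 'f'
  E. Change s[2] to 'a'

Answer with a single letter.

Option A: s[4]='i'->'e', delta=(5-9)*11^1 mod 509 = 465, hash=476+465 mod 509 = 432
Option B: s[4]='i'->'f', delta=(6-9)*11^1 mod 509 = 476, hash=476+476 mod 509 = 443
Option C: s[1]='h'->'e', delta=(5-8)*11^4 mod 509 = 360, hash=476+360 mod 509 = 327
Option D: s[1]='h'->'f', delta=(6-8)*11^4 mod 509 = 240, hash=476+240 mod 509 = 207
Option E: s[2]='j'->'a', delta=(1-10)*11^3 mod 509 = 237, hash=476+237 mod 509 = 204 <-- target

Answer: E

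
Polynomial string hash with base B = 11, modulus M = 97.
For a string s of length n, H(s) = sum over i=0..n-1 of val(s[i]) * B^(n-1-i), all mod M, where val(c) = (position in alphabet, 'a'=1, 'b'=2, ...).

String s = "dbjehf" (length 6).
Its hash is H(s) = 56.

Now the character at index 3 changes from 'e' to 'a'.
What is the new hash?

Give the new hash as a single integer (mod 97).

Answer: 57

Derivation:
val('e') = 5, val('a') = 1
Position k = 3, exponent = n-1-k = 2
B^2 mod M = 11^2 mod 97 = 24
Delta = (1 - 5) * 24 mod 97 = 1
New hash = (56 + 1) mod 97 = 57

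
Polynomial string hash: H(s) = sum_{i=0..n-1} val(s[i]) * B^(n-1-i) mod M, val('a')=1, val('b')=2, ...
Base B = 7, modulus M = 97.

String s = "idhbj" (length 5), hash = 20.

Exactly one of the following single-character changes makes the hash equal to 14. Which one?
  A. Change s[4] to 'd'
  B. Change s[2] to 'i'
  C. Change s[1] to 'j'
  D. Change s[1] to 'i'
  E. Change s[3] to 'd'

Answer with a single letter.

Answer: A

Derivation:
Option A: s[4]='j'->'d', delta=(4-10)*7^0 mod 97 = 91, hash=20+91 mod 97 = 14 <-- target
Option B: s[2]='h'->'i', delta=(9-8)*7^2 mod 97 = 49, hash=20+49 mod 97 = 69
Option C: s[1]='d'->'j', delta=(10-4)*7^3 mod 97 = 21, hash=20+21 mod 97 = 41
Option D: s[1]='d'->'i', delta=(9-4)*7^3 mod 97 = 66, hash=20+66 mod 97 = 86
Option E: s[3]='b'->'d', delta=(4-2)*7^1 mod 97 = 14, hash=20+14 mod 97 = 34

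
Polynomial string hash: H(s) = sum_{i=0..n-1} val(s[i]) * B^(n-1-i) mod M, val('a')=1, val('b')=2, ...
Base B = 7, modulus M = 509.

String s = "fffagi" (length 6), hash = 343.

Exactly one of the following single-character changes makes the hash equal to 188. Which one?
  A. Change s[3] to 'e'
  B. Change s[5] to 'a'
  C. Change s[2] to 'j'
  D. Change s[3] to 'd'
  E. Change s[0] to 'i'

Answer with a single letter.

Answer: C

Derivation:
Option A: s[3]='a'->'e', delta=(5-1)*7^2 mod 509 = 196, hash=343+196 mod 509 = 30
Option B: s[5]='i'->'a', delta=(1-9)*7^0 mod 509 = 501, hash=343+501 mod 509 = 335
Option C: s[2]='f'->'j', delta=(10-6)*7^3 mod 509 = 354, hash=343+354 mod 509 = 188 <-- target
Option D: s[3]='a'->'d', delta=(4-1)*7^2 mod 509 = 147, hash=343+147 mod 509 = 490
Option E: s[0]='f'->'i', delta=(9-6)*7^5 mod 509 = 30, hash=343+30 mod 509 = 373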